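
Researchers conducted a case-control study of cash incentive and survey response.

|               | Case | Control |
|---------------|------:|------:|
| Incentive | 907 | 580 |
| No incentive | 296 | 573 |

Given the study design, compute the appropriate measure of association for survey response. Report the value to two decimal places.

3.03

Cells: a = 907, b = 580, c = 296, d = 573.
This is a case-control study: participants were sampled on outcome status, so risks in the source population cannot be estimated directly — relative risk is not valid here. The odds ratio is the appropriate measure.
OR = (a·d)/(b·c) = (907 × 573) / (580 × 296) = 519711 / 171680 = 3.02721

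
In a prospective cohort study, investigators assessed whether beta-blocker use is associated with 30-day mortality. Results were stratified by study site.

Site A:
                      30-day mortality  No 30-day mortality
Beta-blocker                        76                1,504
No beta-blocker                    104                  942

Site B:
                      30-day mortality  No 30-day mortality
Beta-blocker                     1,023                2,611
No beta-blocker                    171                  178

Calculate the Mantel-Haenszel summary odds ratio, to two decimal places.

0.43

OR_MH = Σ(aᵢdᵢ/nᵢ) / Σ(bᵢcᵢ/nᵢ), where nᵢ is the stratum total.
Stratum 1 (Site A): n = 2626; a·d/n = 76·942/2626 = 27.2628; b·c/n = 1504·104/2626 = 59.5644
Stratum 2 (Site B): n = 3983; a·d/n = 1023·178/3983 = 45.7178; b·c/n = 2611·171/3983 = 112.0967
OR_MH = (27.2628 + 45.7178) / (59.5644 + 112.0967) = 72.9806 / 171.6610 = 0.42514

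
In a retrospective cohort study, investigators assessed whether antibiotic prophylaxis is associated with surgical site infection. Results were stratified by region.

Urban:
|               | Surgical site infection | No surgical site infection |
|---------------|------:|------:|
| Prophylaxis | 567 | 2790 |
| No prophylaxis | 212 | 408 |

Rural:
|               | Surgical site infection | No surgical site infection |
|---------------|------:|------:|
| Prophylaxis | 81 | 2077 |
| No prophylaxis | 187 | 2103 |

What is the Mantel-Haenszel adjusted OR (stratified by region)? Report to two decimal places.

OR_MH = Σ(aᵢdᵢ/nᵢ) / Σ(bᵢcᵢ/nᵢ), where nᵢ is the stratum total.
Stratum 1 (Urban): n = 3977; a·d/n = 567·408/3977 = 58.1685; b·c/n = 2790·212/3977 = 148.7252
Stratum 2 (Rural): n = 4448; a·d/n = 81·2103/4448 = 38.2965; b·c/n = 2077·187/4448 = 87.3199
OR_MH = (58.1685 + 38.2965) / (148.7252 + 87.3199) = 96.4650 / 236.0451 = 0.40867

0.41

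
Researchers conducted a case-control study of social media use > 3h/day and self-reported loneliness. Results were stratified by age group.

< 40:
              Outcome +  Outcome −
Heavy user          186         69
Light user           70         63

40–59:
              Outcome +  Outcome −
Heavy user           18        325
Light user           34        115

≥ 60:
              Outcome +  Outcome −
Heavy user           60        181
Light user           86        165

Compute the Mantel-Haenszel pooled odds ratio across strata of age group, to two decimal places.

OR_MH = Σ(aᵢdᵢ/nᵢ) / Σ(bᵢcᵢ/nᵢ), where nᵢ is the stratum total.
Stratum 1 (< 40): n = 388; a·d/n = 186·63/388 = 30.2010; b·c/n = 69·70/388 = 12.4485
Stratum 2 (40–59): n = 492; a·d/n = 18·115/492 = 4.2073; b·c/n = 325·34/492 = 22.4593
Stratum 3 (≥ 60): n = 492; a·d/n = 60·165/492 = 20.1220; b·c/n = 181·86/492 = 31.6382
OR_MH = (30.2010 + 4.2073 + 20.1220) / (12.4485 + 22.4593 + 31.6382) = 54.5303 / 66.5460 = 0.81944

0.82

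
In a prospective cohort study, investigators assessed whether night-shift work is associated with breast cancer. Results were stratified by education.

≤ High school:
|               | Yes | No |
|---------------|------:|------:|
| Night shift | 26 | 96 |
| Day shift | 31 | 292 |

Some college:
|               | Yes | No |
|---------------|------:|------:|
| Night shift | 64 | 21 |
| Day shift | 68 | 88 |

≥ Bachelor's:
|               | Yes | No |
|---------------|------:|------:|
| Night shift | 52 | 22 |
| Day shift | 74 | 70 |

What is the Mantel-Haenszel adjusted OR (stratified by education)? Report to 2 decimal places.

2.84

OR_MH = Σ(aᵢdᵢ/nᵢ) / Σ(bᵢcᵢ/nᵢ), where nᵢ is the stratum total.
Stratum 1 (≤ High school): n = 445; a·d/n = 26·292/445 = 17.0607; b·c/n = 96·31/445 = 6.6876
Stratum 2 (Some college): n = 241; a·d/n = 64·88/241 = 23.3693; b·c/n = 21·68/241 = 5.9253
Stratum 3 (≥ Bachelor's): n = 218; a·d/n = 52·70/218 = 16.6972; b·c/n = 22·74/218 = 7.4679
OR_MH = (17.0607 + 23.3693 + 16.6972) / (6.6876 + 5.9253 + 7.4679) = 57.1272 / 20.0808 = 2.84486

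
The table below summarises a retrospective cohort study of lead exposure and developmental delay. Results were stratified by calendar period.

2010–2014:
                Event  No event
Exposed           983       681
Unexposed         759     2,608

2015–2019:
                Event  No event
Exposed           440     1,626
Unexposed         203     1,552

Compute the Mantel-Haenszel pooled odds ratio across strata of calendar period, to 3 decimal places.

3.639

OR_MH = Σ(aᵢdᵢ/nᵢ) / Σ(bᵢcᵢ/nᵢ), where nᵢ is the stratum total.
Stratum 1 (2010–2014): n = 5031; a·d/n = 983·2608/5031 = 509.5734; b·c/n = 681·759/5031 = 102.7388
Stratum 2 (2015–2019): n = 3821; a·d/n = 440·1552/3821 = 178.7176; b·c/n = 1626·203/3821 = 86.3852
OR_MH = (509.5734 + 178.7176) / (102.7388 + 86.3852) = 688.2911 / 189.1241 = 3.63936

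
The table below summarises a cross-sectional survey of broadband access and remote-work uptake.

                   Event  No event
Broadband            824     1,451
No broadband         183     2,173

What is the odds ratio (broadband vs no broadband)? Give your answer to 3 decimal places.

Cells: a = 824, b = 1451, c = 183, d = 2173.
OR = (a·d)/(b·c) = (824 × 2173) / (1451 × 183) = 1790552 / 265533 = 6.74324
The odds of remote-work uptake are about 6.74 times as high in the broadband group.

6.743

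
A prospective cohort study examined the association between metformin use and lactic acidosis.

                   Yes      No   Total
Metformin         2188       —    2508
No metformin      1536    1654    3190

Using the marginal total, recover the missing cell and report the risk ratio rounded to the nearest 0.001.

The missing cell is in the exposed row: 2508 − 2188 = 320.
So a = 2188, b = 320, c = 1536, d = 1654.
RR = [a/(a+b)] / [c/(c+d)] = (2188/2508) / (1536/3190) = 0.87241/0.48150 = 1.81184

1.812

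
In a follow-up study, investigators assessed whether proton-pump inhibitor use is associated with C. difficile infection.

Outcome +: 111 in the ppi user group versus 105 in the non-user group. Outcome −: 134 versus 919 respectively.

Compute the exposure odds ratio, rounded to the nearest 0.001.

From the description: a = 111, b = 134, c = 105, d = 919.
OR = (a·d)/(b·c) = (111 × 919) / (134 × 105) = 102009 / 14070 = 7.25011
The odds of C. difficile infection are about 7.25 times as high in the ppi user group.

7.250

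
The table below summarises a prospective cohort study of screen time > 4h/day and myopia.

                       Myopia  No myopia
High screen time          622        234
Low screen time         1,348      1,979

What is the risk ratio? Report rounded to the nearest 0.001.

1.793

Cells: a = 622, b = 234, c = 1348, d = 1979.
Risk in exposed = 622/856 = 0.72664; risk in unexposed = 1348/3327 = 0.40517.
RR = 0.72664 / 0.40517 = 1.79341
The risk among the exposed is 1.79 times that among the unexposed.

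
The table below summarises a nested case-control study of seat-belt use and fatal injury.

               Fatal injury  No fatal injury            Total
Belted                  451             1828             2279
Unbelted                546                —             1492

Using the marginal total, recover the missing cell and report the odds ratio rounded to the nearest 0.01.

0.43

The missing cell is in the unexposed row: 1492 − 546 = 946.
So a = 451, b = 1828, c = 546, d = 946.
OR = (a·d)/(b·c) = (451 × 946) / (1828 × 546) = 426646 / 998088 = 0.42746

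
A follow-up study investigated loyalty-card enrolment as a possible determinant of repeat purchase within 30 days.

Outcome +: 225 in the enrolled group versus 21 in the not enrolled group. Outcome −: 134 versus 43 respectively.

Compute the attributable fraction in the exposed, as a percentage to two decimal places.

47.65

From the description: a = 225, b = 134, c = 21, d = 43.
Risk in exposed = 225/359 = 0.62674; risk in unexposed = 21/64 = 0.32812.
RR = 0.62674/0.32812 = 1.91007
AR% = (RR − 1)/RR × 100 = (1.91007 − 1)/1.91007 × 100 = 47.6458%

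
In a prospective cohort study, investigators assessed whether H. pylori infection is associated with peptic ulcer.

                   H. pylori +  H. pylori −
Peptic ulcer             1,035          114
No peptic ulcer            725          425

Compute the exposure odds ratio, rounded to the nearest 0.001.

Reading the table with exposure as columns: a = 1035 (H. pylori +, case), b = 725 (H. pylori +, non-case), c = 114 (H. pylori −, case), d = 425.
OR = (a·d)/(b·c) = (1035 × 425) / (725 × 114) = 439875 / 82650 = 5.32214
The odds of peptic ulcer are about 5.32 times as high in the h. pylori + group.

5.322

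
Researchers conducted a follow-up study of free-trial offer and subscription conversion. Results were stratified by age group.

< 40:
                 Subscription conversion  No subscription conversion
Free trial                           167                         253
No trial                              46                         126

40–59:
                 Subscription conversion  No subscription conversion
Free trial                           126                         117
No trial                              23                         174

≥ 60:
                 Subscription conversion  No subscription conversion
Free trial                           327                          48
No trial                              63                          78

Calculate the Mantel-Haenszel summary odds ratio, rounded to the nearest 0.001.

4.261

OR_MH = Σ(aᵢdᵢ/nᵢ) / Σ(bᵢcᵢ/nᵢ), where nᵢ is the stratum total.
Stratum 1 (< 40): n = 592; a·d/n = 167·126/592 = 35.5439; b·c/n = 253·46/592 = 19.6588
Stratum 2 (40–59): n = 440; a·d/n = 126·174/440 = 49.8273; b·c/n = 117·23/440 = 6.1159
Stratum 3 (≥ 60): n = 516; a·d/n = 327·78/516 = 49.4302; b·c/n = 48·63/516 = 5.8605
OR_MH = (35.5439 + 49.8273 + 49.4302) / (19.6588 + 6.1159 + 5.8605) = 134.8014 / 31.6352 = 4.26113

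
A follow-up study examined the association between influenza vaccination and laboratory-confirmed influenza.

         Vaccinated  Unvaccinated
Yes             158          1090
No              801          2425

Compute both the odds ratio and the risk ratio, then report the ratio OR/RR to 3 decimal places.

Reading the table with exposure as columns: a = 158 (Vaccinated, case), b = 801 (Vaccinated, non-case), c = 1090 (Unvaccinated, case), d = 2425.
OR = (158·2425)/(801·1090) = 383150/873090 = 0.43884
Risk in exposed = 158/959 = 0.16475; risk in unexposed = 1090/3515 = 0.31010; RR = 0.53130
OR/RR = 0.43884 / 0.53130 = 0.82599
The outcome is not rare, so the OR lies further from 1 than the RR.

0.826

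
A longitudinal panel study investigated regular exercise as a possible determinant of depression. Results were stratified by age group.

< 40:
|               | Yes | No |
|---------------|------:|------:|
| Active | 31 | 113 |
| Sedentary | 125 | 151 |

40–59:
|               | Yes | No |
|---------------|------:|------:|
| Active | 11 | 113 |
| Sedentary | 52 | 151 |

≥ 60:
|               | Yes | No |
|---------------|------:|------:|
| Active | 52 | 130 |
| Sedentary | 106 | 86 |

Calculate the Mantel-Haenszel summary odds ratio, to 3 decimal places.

OR_MH = Σ(aᵢdᵢ/nᵢ) / Σ(bᵢcᵢ/nᵢ), where nᵢ is the stratum total.
Stratum 1 (< 40): n = 420; a·d/n = 31·151/420 = 11.1452; b·c/n = 113·125/420 = 33.6310
Stratum 2 (40–59): n = 327; a·d/n = 11·151/327 = 5.0795; b·c/n = 113·52/327 = 17.9694
Stratum 3 (≥ 60): n = 374; a·d/n = 52·86/374 = 11.9572; b·c/n = 130·106/374 = 36.8449
OR_MH = (11.1452 + 5.0795 + 11.9572) / (33.6310 + 17.9694 + 36.8449) = 28.1820 / 88.4453 = 0.31864

0.319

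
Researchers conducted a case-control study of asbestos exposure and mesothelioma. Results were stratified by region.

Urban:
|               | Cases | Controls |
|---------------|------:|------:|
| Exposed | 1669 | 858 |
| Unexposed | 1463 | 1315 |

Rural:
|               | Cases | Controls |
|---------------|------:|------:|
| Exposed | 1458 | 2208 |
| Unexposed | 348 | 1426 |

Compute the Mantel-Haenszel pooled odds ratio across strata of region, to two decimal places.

OR_MH = Σ(aᵢdᵢ/nᵢ) / Σ(bᵢcᵢ/nᵢ), where nᵢ is the stratum total.
Stratum 1 (Urban): n = 5305; a·d/n = 1669·1315/5305 = 413.7107; b·c/n = 858·1463/5305 = 236.6172
Stratum 2 (Rural): n = 5440; a·d/n = 1458·1426/5440 = 382.1890; b·c/n = 2208·348/5440 = 141.2471
OR_MH = (413.7107 + 382.1890) / (236.6172 + 141.2471) = 795.8996 / 377.8642 = 2.10631

2.11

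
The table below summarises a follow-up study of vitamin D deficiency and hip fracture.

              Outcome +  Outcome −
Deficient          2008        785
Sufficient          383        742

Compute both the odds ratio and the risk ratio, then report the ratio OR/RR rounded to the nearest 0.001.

2.347

Cells: a = 2008, b = 785, c = 383, d = 742.
OR = (2008·742)/(785·383) = 1489936/300655 = 4.95563
Risk in exposed = 2008/2793 = 0.71894; risk in unexposed = 383/1125 = 0.34044; RR = 2.11177
OR/RR = 4.95563 / 2.11177 = 2.34667
The outcome is not rare, so the OR lies further from 1 than the RR.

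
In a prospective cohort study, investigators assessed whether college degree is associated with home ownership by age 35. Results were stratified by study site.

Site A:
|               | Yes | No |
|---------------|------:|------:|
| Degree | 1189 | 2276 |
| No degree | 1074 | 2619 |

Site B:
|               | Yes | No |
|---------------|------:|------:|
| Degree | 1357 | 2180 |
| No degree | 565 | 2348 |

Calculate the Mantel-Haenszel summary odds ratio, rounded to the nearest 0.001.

OR_MH = Σ(aᵢdᵢ/nᵢ) / Σ(bᵢcᵢ/nᵢ), where nᵢ is the stratum total.
Stratum 1 (Site A): n = 7158; a·d/n = 1189·2619/7158 = 435.0365; b·c/n = 2276·1074/7158 = 341.4954
Stratum 2 (Site B): n = 6450; a·d/n = 1357·2348/6450 = 493.9901; b·c/n = 2180·565/6450 = 190.9612
OR_MH = (435.0365 + 493.9901) / (341.4954 + 190.9612) = 929.0265 / 532.4566 = 1.74479

1.745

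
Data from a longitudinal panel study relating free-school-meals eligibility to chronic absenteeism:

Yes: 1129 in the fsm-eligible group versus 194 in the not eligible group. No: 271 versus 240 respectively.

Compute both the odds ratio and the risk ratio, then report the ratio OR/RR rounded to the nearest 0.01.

From the description: a = 1129, b = 271, c = 194, d = 240.
OR = (1129·240)/(271·194) = 270960/52574 = 5.15388
Risk in exposed = 1129/1400 = 0.80643; risk in unexposed = 194/434 = 0.44700; RR = 1.80407
OR/RR = 5.15388 / 1.80407 = 2.85680
The outcome is not rare, so the OR lies further from 1 than the RR.

2.86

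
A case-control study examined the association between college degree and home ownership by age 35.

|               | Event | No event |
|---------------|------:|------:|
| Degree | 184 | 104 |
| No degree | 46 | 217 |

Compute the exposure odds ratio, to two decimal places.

Cells: a = 184, b = 104, c = 46, d = 217.
OR = (a·d)/(b·c) = (184 × 217) / (104 × 46) = 39928 / 4784 = 8.34615
The odds of home ownership by age 35 are about 8.35 times as high in the degree group.

8.35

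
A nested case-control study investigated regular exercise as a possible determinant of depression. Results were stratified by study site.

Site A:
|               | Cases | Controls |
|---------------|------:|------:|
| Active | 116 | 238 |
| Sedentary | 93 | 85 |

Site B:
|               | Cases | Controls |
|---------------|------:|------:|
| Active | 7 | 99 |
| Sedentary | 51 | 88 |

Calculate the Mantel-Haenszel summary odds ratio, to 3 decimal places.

OR_MH = Σ(aᵢdᵢ/nᵢ) / Σ(bᵢcᵢ/nᵢ), where nᵢ is the stratum total.
Stratum 1 (Site A): n = 532; a·d/n = 116·85/532 = 18.5338; b·c/n = 238·93/532 = 41.6053
Stratum 2 (Site B): n = 245; a·d/n = 7·88/245 = 2.5143; b·c/n = 99·51/245 = 20.6082
OR_MH = (18.5338 + 2.5143) / (41.6053 + 20.6082) = 21.0481 / 62.2134 = 0.33832

0.338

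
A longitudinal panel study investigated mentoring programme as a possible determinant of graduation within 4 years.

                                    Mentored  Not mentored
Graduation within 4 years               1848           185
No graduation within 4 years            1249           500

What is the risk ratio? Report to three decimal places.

2.209

Reading the table with exposure as columns: a = 1848 (Mentored, case), b = 1249 (Mentored, non-case), c = 185 (Not mentored, case), d = 500.
Risk in exposed = 1848/3097 = 0.59671; risk in unexposed = 185/685 = 0.27007.
RR = 0.59671 / 0.27007 = 2.20943
The risk among the exposed is 2.21 times that among the unexposed.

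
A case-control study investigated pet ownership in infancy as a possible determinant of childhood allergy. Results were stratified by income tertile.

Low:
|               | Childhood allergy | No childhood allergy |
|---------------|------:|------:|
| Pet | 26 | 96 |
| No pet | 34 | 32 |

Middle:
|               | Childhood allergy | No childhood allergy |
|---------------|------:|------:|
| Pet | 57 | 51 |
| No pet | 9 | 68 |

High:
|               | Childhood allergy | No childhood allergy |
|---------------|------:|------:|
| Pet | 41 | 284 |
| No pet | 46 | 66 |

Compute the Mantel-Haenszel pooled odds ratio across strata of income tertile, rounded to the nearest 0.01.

OR_MH = Σ(aᵢdᵢ/nᵢ) / Σ(bᵢcᵢ/nᵢ), where nᵢ is the stratum total.
Stratum 1 (Low): n = 188; a·d/n = 26·32/188 = 4.4255; b·c/n = 96·34/188 = 17.3617
Stratum 2 (Middle): n = 185; a·d/n = 57·68/185 = 20.9514; b·c/n = 51·9/185 = 2.4811
Stratum 3 (High): n = 437; a·d/n = 41·66/437 = 6.1922; b·c/n = 284·46/437 = 29.8947
OR_MH = (4.4255 + 20.9514 + 6.1922) / (17.3617 + 2.4811 + 29.8947) = 31.5691 / 49.7375 = 0.63471

0.63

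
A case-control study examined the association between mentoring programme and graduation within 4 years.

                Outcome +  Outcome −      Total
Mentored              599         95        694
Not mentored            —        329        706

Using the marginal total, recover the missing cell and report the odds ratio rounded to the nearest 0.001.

The missing cell is in the unexposed row: 706 − 329 = 377.
So a = 599, b = 95, c = 377, d = 329.
OR = (a·d)/(b·c) = (599 × 329) / (95 × 377) = 197071 / 35815 = 5.50247

5.502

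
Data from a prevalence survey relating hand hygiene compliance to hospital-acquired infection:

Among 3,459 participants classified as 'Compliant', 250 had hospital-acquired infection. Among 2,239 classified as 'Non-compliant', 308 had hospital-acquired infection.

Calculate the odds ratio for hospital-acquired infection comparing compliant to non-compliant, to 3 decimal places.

From the description: a = 250, b = 3209, c = 308, d = 1931.
OR = (a·d)/(b·c) = (250 × 1931) / (3209 × 308) = 482750 / 988372 = 0.48843
Exposure is associated with lower odds of hospital-acquired infection (OR = 0.49 < 1).

0.488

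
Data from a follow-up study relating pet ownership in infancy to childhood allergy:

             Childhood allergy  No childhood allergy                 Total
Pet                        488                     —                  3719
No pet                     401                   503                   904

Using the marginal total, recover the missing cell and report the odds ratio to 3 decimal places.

The missing cell is in the exposed row: 3719 − 488 = 3231.
So a = 488, b = 3231, c = 401, d = 503.
OR = (a·d)/(b·c) = (488 × 503) / (3231 × 401) = 245464 / 1295631 = 0.18946

0.189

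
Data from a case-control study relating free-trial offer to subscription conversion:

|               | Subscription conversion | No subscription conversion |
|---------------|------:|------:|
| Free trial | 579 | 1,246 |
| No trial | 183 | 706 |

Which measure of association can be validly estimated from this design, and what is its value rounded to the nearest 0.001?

1.793

Cells: a = 579, b = 1246, c = 183, d = 706.
This is a case-control study: participants were sampled on outcome status, so risks in the source population cannot be estimated directly — relative risk is not valid here. The odds ratio is the appropriate measure.
OR = (a·d)/(b·c) = (579 × 706) / (1246 × 183) = 408774 / 228018 = 1.79273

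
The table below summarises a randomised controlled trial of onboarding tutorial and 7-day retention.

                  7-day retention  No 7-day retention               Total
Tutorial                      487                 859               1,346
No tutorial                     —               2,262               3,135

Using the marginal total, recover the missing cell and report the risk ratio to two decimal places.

1.30

The missing cell is in the unexposed row: 3135 − 2262 = 873.
So a = 487, b = 859, c = 873, d = 2262.
RR = [a/(a+b)] / [c/(c+d)] = (487/1346) / (873/3135) = 0.36181/0.27847 = 1.29929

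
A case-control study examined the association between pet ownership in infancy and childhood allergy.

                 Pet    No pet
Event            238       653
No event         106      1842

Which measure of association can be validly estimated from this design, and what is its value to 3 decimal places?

6.334

Reading the table with exposure as columns: a = 238 (Pet, case), b = 106 (Pet, non-case), c = 653 (No pet, case), d = 1842.
This is a case-control study: participants were sampled on outcome status, so risks in the source population cannot be estimated directly — relative risk is not valid here. The odds ratio is the appropriate measure.
OR = (a·d)/(b·c) = (238 × 1842) / (106 × 653) = 438396 / 69218 = 6.33355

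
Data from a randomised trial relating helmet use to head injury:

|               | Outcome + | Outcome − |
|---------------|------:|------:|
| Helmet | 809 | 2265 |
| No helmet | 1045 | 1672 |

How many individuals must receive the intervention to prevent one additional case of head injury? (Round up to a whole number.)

9

Risk in treated group = 809/3074 = 0.26318; risk in control = 1045/2717 = 0.38462.
Absolute risk reduction = 0.38462 − 0.26318 = 0.12144
NNT = 1 / ARR = 1 / 0.12144 = 8.234 → round up → 9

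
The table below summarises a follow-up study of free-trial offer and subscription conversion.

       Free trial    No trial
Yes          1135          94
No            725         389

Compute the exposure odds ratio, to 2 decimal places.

6.48

Reading the table with exposure as columns: a = 1135 (Free trial, case), b = 725 (Free trial, non-case), c = 94 (No trial, case), d = 389.
OR = (a·d)/(b·c) = (1135 × 389) / (725 × 94) = 441515 / 68150 = 6.47858
The odds of subscription conversion are about 6.48 times as high in the free trial group.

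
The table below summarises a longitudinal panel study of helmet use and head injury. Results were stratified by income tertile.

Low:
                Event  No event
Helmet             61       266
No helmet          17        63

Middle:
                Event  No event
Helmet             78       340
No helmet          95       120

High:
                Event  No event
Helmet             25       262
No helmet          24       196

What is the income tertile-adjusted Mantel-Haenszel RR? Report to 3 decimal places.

RR_MH = Σ(aᵢ·n₀ᵢ/nᵢ) / Σ(cᵢ·n₁ᵢ/nᵢ), with n₁ᵢ = aᵢ+bᵢ (exposed), n₀ᵢ = cᵢ+dᵢ (unexposed), nᵢ = n₁ᵢ+n₀ᵢ.
Stratum 1 (Low): n₁ = 327, n₀ = 80, n = 407; a·n₀/n = 61·80/407 = 11.9902; c·n₁/n = 17·327/407 = 13.6585
Stratum 2 (Middle): n₁ = 418, n₀ = 215, n = 633; a·n₀/n = 78·215/633 = 26.4929; c·n₁/n = 95·418/633 = 62.7330
Stratum 3 (High): n₁ = 287, n₀ = 220, n = 507; a·n₀/n = 25·220/507 = 10.8481; c·n₁/n = 24·287/507 = 13.5858
RR_MH = (11.9902 + 26.4929 + 10.8481) / (13.6585 + 62.7330 + 13.5858) = 49.3312 / 89.9773 = 0.54826

0.548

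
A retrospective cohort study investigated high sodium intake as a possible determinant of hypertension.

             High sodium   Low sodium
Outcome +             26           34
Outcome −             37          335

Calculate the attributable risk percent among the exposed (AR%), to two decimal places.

Reading the table with exposure as columns: a = 26 (High sodium, case), b = 37 (High sodium, non-case), c = 34 (Low sodium, case), d = 335.
Risk in exposed = 26/63 = 0.41270; risk in unexposed = 34/369 = 0.09214.
RR = 0.41270/0.09214 = 4.47899
AR% = (RR − 1)/RR × 100 = (4.47899 − 1)/4.47899 × 100 = 77.6735%

77.67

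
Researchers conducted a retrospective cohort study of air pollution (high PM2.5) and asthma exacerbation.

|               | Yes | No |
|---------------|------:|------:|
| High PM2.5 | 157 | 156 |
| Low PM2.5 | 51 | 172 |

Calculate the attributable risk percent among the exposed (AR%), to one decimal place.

54.4

Cells: a = 157, b = 156, c = 51, d = 172.
Risk in exposed = 157/313 = 0.50160; risk in unexposed = 51/223 = 0.22870.
RR = 0.50160/0.22870 = 2.19326
AR% = (RR − 1)/RR × 100 = (2.19326 − 1)/2.19326 × 100 = 54.4058%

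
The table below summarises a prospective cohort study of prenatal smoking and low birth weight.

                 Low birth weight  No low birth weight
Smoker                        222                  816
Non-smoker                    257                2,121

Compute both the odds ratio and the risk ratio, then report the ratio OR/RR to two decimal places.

1.13

Cells: a = 222, b = 816, c = 257, d = 2121.
OR = (222·2121)/(816·257) = 470862/209712 = 2.24528
Risk in exposed = 222/1038 = 0.21387; risk in unexposed = 257/2378 = 0.10807; RR = 1.97895
OR/RR = 2.24528 / 1.97895 = 1.13458
The outcome is not rare, so the OR lies further from 1 than the RR.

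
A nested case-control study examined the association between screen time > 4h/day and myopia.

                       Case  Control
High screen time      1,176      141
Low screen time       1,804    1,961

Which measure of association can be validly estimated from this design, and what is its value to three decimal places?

9.066

Cells: a = 1176, b = 141, c = 1804, d = 1961.
This is a nested case-control study: participants were sampled on outcome status, so risks in the source population cannot be estimated directly — relative risk is not valid here. The odds ratio is the appropriate measure.
OR = (a·d)/(b·c) = (1176 × 1961) / (141 × 1804) = 2306136 / 254364 = 9.06628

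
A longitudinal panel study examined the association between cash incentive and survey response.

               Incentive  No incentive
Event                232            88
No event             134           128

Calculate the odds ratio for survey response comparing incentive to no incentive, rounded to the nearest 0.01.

Reading the table with exposure as columns: a = 232 (Incentive, case), b = 134 (Incentive, non-case), c = 88 (No incentive, case), d = 128.
OR = (a·d)/(b·c) = (232 × 128) / (134 × 88) = 29696 / 11792 = 2.51832
The odds of survey response are about 2.52 times as high in the incentive group.

2.52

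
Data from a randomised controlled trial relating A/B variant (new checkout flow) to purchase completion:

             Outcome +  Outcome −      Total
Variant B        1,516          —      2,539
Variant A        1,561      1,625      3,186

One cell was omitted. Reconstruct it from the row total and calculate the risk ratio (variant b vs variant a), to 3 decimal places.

1.219

The missing cell is in the exposed row: 2539 − 1516 = 1023.
So a = 1516, b = 1023, c = 1561, d = 1625.
RR = [a/(a+b)] / [c/(c+d)] = (1516/2539) / (1561/3186) = 0.59709/0.48996 = 1.21865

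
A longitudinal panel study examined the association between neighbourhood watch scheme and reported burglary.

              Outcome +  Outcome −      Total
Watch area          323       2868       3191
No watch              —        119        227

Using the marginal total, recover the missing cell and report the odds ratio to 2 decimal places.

The missing cell is in the unexposed row: 227 − 119 = 108.
So a = 323, b = 2868, c = 108, d = 119.
OR = (a·d)/(b·c) = (323 × 119) / (2868 × 108) = 38437 / 309744 = 0.12409

0.12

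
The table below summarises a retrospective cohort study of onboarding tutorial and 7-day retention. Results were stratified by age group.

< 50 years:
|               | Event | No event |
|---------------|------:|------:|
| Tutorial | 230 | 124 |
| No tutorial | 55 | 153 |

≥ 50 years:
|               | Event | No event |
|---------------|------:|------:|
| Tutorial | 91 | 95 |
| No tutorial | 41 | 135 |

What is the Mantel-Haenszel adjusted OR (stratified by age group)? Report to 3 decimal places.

4.217

OR_MH = Σ(aᵢdᵢ/nᵢ) / Σ(bᵢcᵢ/nᵢ), where nᵢ is the stratum total.
Stratum 1 (< 50 years): n = 562; a·d/n = 230·153/562 = 62.6157; b·c/n = 124·55/562 = 12.1352
Stratum 2 (≥ 50 years): n = 362; a·d/n = 91·135/362 = 33.9365; b·c/n = 95·41/362 = 10.7597
OR_MH = (62.6157 + 33.9365) / (12.1352 + 10.7597) = 96.5521 / 22.8949 = 4.21719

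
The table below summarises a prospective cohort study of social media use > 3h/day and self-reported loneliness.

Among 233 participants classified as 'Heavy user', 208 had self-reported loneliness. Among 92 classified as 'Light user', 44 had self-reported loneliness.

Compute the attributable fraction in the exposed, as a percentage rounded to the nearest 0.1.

From the description: a = 208, b = 25, c = 44, d = 48.
Risk in exposed = 208/233 = 0.89270; risk in unexposed = 44/92 = 0.47826.
RR = 0.89270/0.47826 = 1.86656
AR% = (RR − 1)/RR × 100 = (1.86656 − 1)/1.86656 × 100 = 46.4256%

46.4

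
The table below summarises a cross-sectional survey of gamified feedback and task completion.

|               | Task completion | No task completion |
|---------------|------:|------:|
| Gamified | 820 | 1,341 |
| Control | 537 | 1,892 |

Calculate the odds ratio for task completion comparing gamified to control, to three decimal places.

2.154

Cells: a = 820, b = 1341, c = 537, d = 1892.
OR = (a·d)/(b·c) = (820 × 1892) / (1341 × 537) = 1551440 / 720117 = 2.15443
The odds of task completion are about 2.15 times as high in the gamified group.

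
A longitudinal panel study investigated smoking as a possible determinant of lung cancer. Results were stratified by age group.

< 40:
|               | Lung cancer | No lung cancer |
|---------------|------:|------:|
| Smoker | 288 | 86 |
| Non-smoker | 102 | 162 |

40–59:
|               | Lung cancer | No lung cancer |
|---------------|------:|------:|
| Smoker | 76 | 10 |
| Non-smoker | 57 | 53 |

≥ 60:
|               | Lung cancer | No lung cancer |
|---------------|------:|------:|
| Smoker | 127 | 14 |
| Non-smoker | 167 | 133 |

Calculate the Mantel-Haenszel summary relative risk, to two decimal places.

RR_MH = Σ(aᵢ·n₀ᵢ/nᵢ) / Σ(cᵢ·n₁ᵢ/nᵢ), with n₁ᵢ = aᵢ+bᵢ (exposed), n₀ᵢ = cᵢ+dᵢ (unexposed), nᵢ = n₁ᵢ+n₀ᵢ.
Stratum 1 (< 40): n₁ = 374, n₀ = 264, n = 638; a·n₀/n = 288·264/638 = 119.1724; c·n₁/n = 102·374/638 = 59.7931
Stratum 2 (40–59): n₁ = 86, n₀ = 110, n = 196; a·n₀/n = 76·110/196 = 42.6531; c·n₁/n = 57·86/196 = 25.0102
Stratum 3 (≥ 60): n₁ = 141, n₀ = 300, n = 441; a·n₀/n = 127·300/441 = 86.3946; c·n₁/n = 167·141/441 = 53.3946
RR_MH = (119.1724 + 42.6531 + 86.3946) / (59.7931 + 25.0102 + 53.3946) = 248.2200 / 138.1979 = 1.79612

1.80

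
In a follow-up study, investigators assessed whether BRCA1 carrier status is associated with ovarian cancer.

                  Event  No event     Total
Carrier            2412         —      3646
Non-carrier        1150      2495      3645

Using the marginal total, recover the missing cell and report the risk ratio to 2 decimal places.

2.10

The missing cell is in the exposed row: 3646 − 2412 = 1234.
So a = 2412, b = 1234, c = 1150, d = 2495.
RR = [a/(a+b)] / [c/(c+d)] = (2412/3646) / (1150/3645) = 0.66155/0.31550 = 2.09682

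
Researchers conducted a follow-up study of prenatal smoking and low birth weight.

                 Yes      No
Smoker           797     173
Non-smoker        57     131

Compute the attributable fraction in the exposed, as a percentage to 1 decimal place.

63.1

Cells: a = 797, b = 173, c = 57, d = 131.
Risk in exposed = 797/970 = 0.82165; risk in unexposed = 57/188 = 0.30319.
RR = 0.82165/0.30319 = 2.71000
AR% = (RR − 1)/RR × 100 = (2.71000 − 1)/2.71000 × 100 = 63.0997%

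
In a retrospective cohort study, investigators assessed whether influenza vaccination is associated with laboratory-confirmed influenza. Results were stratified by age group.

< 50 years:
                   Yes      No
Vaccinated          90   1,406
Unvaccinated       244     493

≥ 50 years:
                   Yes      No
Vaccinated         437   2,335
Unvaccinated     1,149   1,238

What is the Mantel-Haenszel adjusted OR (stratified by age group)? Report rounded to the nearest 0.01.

0.19

OR_MH = Σ(aᵢdᵢ/nᵢ) / Σ(bᵢcᵢ/nᵢ), where nᵢ is the stratum total.
Stratum 1 (< 50 years): n = 2233; a·d/n = 90·493/2233 = 19.8701; b·c/n = 1406·244/2233 = 153.6337
Stratum 2 (≥ 50 years): n = 5159; a·d/n = 437·1238/5159 = 104.8664; b·c/n = 2335·1149/5159 = 520.0456
OR_MH = (19.8701 + 104.8664) / (153.6337 + 520.0456) = 124.7366 / 673.6792 = 0.18516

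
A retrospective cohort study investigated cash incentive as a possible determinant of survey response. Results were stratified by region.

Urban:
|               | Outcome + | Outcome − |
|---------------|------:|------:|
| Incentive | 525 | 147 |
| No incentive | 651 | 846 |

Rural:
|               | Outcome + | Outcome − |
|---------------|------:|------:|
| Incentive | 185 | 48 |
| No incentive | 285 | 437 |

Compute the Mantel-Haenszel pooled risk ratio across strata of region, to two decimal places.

1.85

RR_MH = Σ(aᵢ·n₀ᵢ/nᵢ) / Σ(cᵢ·n₁ᵢ/nᵢ), with n₁ᵢ = aᵢ+bᵢ (exposed), n₀ᵢ = cᵢ+dᵢ (unexposed), nᵢ = n₁ᵢ+n₀ᵢ.
Stratum 1 (Urban): n₁ = 672, n₀ = 1497, n = 2169; a·n₀/n = 525·1497/2169 = 362.3444; c·n₁/n = 651·672/2169 = 201.6929
Stratum 2 (Rural): n₁ = 233, n₀ = 722, n = 955; a·n₀/n = 185·722/955 = 139.8639; c·n₁/n = 285·233/955 = 69.5340
RR_MH = (362.3444 + 139.8639) / (201.6929 + 69.5340) = 502.2083 / 271.2270 = 1.85162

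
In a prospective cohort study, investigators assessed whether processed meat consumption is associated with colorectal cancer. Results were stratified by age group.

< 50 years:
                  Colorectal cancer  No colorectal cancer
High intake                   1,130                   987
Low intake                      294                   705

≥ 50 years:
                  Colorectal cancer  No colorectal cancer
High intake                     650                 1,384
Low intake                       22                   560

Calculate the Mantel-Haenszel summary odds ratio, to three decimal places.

3.769

OR_MH = Σ(aᵢdᵢ/nᵢ) / Σ(bᵢcᵢ/nᵢ), where nᵢ is the stratum total.
Stratum 1 (< 50 years): n = 3116; a·d/n = 1130·705/3116 = 255.6643; b·c/n = 987·294/3116 = 93.1252
Stratum 2 (≥ 50 years): n = 2616; a·d/n = 650·560/2616 = 139.1437; b·c/n = 1384·22/2616 = 11.6391
OR_MH = (255.6643 + 139.1437) / (93.1252 + 11.6391) = 394.8080 / 104.7643 = 3.76854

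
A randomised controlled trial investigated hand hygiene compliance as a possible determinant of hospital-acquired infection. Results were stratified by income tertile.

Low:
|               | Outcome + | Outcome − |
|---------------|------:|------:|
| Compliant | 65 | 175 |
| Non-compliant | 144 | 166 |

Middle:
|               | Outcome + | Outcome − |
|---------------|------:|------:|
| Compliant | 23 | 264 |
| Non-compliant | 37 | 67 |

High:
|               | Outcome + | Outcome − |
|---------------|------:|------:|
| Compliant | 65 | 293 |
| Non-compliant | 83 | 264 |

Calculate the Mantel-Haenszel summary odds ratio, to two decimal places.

OR_MH = Σ(aᵢdᵢ/nᵢ) / Σ(bᵢcᵢ/nᵢ), where nᵢ is the stratum total.
Stratum 1 (Low): n = 550; a·d/n = 65·166/550 = 19.6182; b·c/n = 175·144/550 = 45.8182
Stratum 2 (Middle): n = 391; a·d/n = 23·67/391 = 3.9412; b·c/n = 264·37/391 = 24.9821
Stratum 3 (High): n = 705; a·d/n = 65·264/705 = 24.3404; b·c/n = 293·83/705 = 34.4950
OR_MH = (19.6182 + 3.9412 + 24.3404) / (45.8182 + 24.9821 + 34.4950) = 47.8998 / 105.2953 = 0.45491

0.45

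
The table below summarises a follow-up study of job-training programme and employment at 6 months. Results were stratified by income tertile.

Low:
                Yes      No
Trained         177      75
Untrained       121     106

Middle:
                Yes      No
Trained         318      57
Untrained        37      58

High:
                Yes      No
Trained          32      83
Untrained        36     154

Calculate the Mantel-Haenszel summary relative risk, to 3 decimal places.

1.575

RR_MH = Σ(aᵢ·n₀ᵢ/nᵢ) / Σ(cᵢ·n₁ᵢ/nᵢ), with n₁ᵢ = aᵢ+bᵢ (exposed), n₀ᵢ = cᵢ+dᵢ (unexposed), nᵢ = n₁ᵢ+n₀ᵢ.
Stratum 1 (Low): n₁ = 252, n₀ = 227, n = 479; a·n₀/n = 177·227/479 = 83.8810; c·n₁/n = 121·252/479 = 63.6576
Stratum 2 (Middle): n₁ = 375, n₀ = 95, n = 470; a·n₀/n = 318·95/470 = 64.2766; c·n₁/n = 37·375/470 = 29.5213
Stratum 3 (High): n₁ = 115, n₀ = 190, n = 305; a·n₀/n = 32·190/305 = 19.9344; c·n₁/n = 36·115/305 = 13.5738
RR_MH = (83.8810 + 64.2766 + 19.9344) / (63.6576 + 29.5213 + 13.5738) = 168.0920 / 106.7527 = 1.57459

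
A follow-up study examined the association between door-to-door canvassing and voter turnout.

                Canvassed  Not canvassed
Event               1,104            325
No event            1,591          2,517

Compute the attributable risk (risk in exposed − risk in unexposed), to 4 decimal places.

Reading the table with exposure as columns: a = 1104 (Canvassed, case), b = 1591 (Canvassed, non-case), c = 325 (Not canvassed, case), d = 2517.
Risk in exposed = 1104/2695 = 0.409647; risk in unexposed = 325/2842 = 0.114356.
Risk difference = 0.409647 − 0.114356 = 0.295291

0.2953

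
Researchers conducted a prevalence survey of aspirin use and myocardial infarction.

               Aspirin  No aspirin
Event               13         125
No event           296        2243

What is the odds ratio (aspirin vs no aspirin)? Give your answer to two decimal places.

Reading the table with exposure as columns: a = 13 (Aspirin, case), b = 296 (Aspirin, non-case), c = 125 (No aspirin, case), d = 2243.
OR = (a·d)/(b·c) = (13 × 2243) / (296 × 125) = 29159 / 37000 = 0.78808
Exposure is associated with lower odds of myocardial infarction (OR = 0.79 < 1).

0.79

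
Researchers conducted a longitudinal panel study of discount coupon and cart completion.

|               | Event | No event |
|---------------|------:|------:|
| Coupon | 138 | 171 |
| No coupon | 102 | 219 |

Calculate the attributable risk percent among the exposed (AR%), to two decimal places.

Cells: a = 138, b = 171, c = 102, d = 219.
Risk in exposed = 138/309 = 0.44660; risk in unexposed = 102/321 = 0.31776.
RR = 0.44660/0.31776 = 1.40548
AR% = (RR − 1)/RR × 100 = (1.40548 − 1)/1.40548 × 100 = 28.8501%

28.85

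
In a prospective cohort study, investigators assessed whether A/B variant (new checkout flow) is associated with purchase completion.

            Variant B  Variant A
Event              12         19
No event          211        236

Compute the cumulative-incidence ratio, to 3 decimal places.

0.722

Reading the table with exposure as columns: a = 12 (Variant B, case), b = 211 (Variant B, non-case), c = 19 (Variant A, case), d = 236.
Risk in exposed = 12/223 = 0.05381; risk in unexposed = 19/255 = 0.07451.
RR = 0.05381 / 0.07451 = 0.72221
The risk is 28% lower among the exposed than among the unexposed.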